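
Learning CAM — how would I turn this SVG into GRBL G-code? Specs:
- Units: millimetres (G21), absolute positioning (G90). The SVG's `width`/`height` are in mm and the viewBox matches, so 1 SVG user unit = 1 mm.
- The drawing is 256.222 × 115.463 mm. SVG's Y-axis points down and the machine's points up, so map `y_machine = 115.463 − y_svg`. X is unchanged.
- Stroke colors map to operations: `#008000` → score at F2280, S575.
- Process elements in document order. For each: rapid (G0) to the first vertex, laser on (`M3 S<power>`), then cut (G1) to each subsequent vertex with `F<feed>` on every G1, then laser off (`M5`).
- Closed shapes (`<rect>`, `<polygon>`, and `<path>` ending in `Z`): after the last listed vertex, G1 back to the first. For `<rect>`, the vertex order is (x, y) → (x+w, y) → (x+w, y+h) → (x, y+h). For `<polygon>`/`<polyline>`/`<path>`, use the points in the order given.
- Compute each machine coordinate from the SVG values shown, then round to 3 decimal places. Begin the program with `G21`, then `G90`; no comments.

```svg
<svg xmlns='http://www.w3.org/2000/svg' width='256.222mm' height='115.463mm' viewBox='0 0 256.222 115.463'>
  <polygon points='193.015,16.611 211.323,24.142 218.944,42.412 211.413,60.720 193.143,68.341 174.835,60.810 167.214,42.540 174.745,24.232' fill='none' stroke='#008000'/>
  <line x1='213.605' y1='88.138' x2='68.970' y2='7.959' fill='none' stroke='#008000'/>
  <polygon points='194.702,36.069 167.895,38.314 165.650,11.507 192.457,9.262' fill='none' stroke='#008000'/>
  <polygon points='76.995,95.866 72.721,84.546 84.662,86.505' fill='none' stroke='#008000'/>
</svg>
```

G21
G90
G0 X193.015 Y98.852
M3 S575
G1 X211.323 Y91.321 F2280
G1 X218.944 Y73.051 F2280
G1 X211.413 Y54.743 F2280
G1 X193.143 Y47.122 F2280
G1 X174.835 Y54.653 F2280
G1 X167.214 Y72.923 F2280
G1 X174.745 Y91.231 F2280
G1 X193.015 Y98.852 F2280
M5
G0 X213.605 Y27.325
M3 S575
G1 X68.970 Y107.504 F2280
M5
G0 X194.702 Y79.394
M3 S575
G1 X167.895 Y77.149 F2280
G1 X165.650 Y103.956 F2280
G1 X192.457 Y106.201 F2280
G1 X194.702 Y79.394 F2280
M5
G0 X76.995 Y19.597
M3 S575
G1 X72.721 Y30.917 F2280
G1 X84.662 Y28.958 F2280
G1 X76.995 Y19.597 F2280
M5

Since the viewBox matches the mm dimensions, user units are millimetres directly. The only transform is the Y-flip y_m = 115.463 − y_svg.

Shape 1 is a regular polygon drawn with `<polygon>`. Its stroke #008000 means score at S575, F2280. After flipping Y the toolpath is (193.015,98.852) → (211.323,91.321) → (218.944,73.051) → (211.413,54.743) → (193.143,47.122) → (174.835,54.653) → (167.214,72.923) → (174.745,91.231) → (193.015,98.852), returning to the start.

Shape 2 is a line segment drawn with `<line>`. Its stroke #008000 means score at S575, F2280. After flipping Y the toolpath is (213.605,27.325) → (68.970,107.504).

Shape 3 is a regular polygon drawn with `<polygon>`. Its stroke #008000 means score at S575, F2280. After flipping Y the toolpath is (194.702,79.394) → (167.895,77.149) → (165.650,103.956) → (192.457,106.201) → (194.702,79.394), returning to the start.

Shape 4 is a regular polygon drawn with `<polygon>`. Its stroke #008000 means score at S575, F2280. After flipping Y the toolpath is (76.995,19.597) → (72.721,30.917) → (84.662,28.958) → (76.995,19.597), returning to the start.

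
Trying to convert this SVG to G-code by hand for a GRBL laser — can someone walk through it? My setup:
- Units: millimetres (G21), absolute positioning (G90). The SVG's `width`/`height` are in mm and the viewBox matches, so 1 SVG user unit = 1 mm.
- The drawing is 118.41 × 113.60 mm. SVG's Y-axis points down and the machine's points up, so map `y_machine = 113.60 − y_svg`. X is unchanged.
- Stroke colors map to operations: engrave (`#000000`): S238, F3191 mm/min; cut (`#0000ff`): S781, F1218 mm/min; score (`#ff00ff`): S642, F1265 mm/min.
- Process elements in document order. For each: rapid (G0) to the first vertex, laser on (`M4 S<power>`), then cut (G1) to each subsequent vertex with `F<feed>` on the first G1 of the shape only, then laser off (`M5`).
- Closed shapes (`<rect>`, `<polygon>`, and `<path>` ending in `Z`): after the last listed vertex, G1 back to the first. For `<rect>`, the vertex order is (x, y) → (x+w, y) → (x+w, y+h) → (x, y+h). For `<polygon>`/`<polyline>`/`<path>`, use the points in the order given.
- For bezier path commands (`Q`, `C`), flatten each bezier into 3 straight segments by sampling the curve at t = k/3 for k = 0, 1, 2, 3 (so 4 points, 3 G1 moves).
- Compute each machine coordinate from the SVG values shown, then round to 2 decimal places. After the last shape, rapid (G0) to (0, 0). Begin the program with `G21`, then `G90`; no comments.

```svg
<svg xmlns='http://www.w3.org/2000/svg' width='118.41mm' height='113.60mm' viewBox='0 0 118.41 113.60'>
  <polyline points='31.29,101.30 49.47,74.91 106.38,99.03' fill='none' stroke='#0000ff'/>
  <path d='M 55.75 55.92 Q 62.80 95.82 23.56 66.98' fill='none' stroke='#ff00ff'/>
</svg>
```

viewBox `0 0 118.41 113.60` with mm width/height → 1 unit = 1 mm. Flip: y_m = 113.60 − y_svg.

**Shape 1** — `<polyline>` open polyline, stroke `#0000ff` → cut (S781, F1218). Machine vertices: (31.29,12.30) → (49.47,38.69) → (106.38,14.57). Open path.

**Shape 2** — `<path>` quadratic bezier, stroke `#ff00ff` → score (S642, F1265). Control points (SVG): P0=(55.75,55.92), P1=(62.80,95.82), P2=(23.56,66.98); sampled at t=k/3. Machine vertices: (55.75,57.68) → (55.31,38.72) → (44.58,35.03) → (23.56,46.62). Open path.

G21
G90
G0 X31.29 Y12.30
M4 S781
G1 X49.47 Y38.69 F1218
G1 X106.38 Y14.57
M5
G0 X55.75 Y57.68
M4 S642
G1 X55.31 Y38.72 F1265
G1 X44.58 Y35.03
G1 X23.56 Y46.62
M5
G0 X0.00 Y0.00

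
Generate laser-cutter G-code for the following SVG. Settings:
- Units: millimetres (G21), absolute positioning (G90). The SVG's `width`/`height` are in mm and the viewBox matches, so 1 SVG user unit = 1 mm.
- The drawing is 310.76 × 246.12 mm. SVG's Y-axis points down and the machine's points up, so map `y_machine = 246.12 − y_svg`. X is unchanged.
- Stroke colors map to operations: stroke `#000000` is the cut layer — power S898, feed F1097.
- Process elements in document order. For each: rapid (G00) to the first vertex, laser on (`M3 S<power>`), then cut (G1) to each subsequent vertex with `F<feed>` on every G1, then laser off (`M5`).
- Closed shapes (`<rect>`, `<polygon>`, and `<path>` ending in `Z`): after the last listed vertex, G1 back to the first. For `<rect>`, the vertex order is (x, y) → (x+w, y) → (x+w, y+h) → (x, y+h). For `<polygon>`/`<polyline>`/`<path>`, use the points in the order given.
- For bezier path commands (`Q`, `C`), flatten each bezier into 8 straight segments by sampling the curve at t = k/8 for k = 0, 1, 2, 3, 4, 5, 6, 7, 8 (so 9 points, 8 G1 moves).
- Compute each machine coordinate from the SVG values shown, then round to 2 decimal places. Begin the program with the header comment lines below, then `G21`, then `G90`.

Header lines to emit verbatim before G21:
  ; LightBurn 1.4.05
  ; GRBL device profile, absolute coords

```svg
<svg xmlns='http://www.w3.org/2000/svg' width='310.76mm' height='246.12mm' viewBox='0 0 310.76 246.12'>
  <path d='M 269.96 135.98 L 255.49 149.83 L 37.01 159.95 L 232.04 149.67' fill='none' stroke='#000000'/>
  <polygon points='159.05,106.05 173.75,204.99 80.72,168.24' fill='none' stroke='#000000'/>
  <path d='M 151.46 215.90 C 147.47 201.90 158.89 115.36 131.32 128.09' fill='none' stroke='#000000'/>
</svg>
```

; LightBurn 1.4.05
; GRBL device profile, absolute coords
G21
G90
G00 X269.96 Y110.14
M3 S898
G1 X255.49 Y96.29 F1097
G1 X37.01 Y86.17 F1097
G1 X232.04 Y96.45 F1097
M5
G00 X159.05 Y140.07
M3 S898
G1 X173.75 Y41.13 F1097
G1 X80.72 Y77.88 F1097
G1 X159.05 Y140.07 F1097
M5
G00 X151.46 Y30.22
M3 S898
G1 X150.58 Y38.53 F1097
G1 X150.51 Y51.64 F1097
G1 X150.60 Y67.51 F1097
G1 X150.23 Y84.15 F1097
G1 X148.76 Y99.53 F1097
G1 X145.54 Y111.65 F1097
G1 X139.94 Y118.49 F1097
G1 X131.32 Y118.03 F1097
M5

viewBox `0 0 310.76 246.12` with mm width/height → 1 unit = 1 mm. Flip: y_m = 246.12 − y_svg.

**Shape 1** — `<path>` open polyline, stroke `#000000` → cut (S898, F1097). Machine vertices: (269.96,110.14) → (255.49,96.29) → (37.01,86.17) → (232.04,96.45). Open path.

**Shape 2** — `<polygon>` regular polygon, stroke `#000000` → cut (S898, F1097). Machine vertices: (159.05,140.07) → (173.75,41.13) → (80.72,77.88) → (159.05,140.07). Closed: final G1 returns to the first vertex.

**Shape 3** — `<path>` cubic bezier, stroke `#000000` → cut (S898, F1097). Control points (SVG): P0=(151.46,215.90), P1=(147.47,201.90), P2=(158.89,115.36), P3=(131.32,128.09); sampled at t=k/8. Machine vertices: (151.46,30.22) → (150.58,38.53) → (150.51,51.64) → (150.60,67.51) → (150.23,84.15) → (148.76,99.53) → (145.54,111.65) → (139.94,118.49) → (131.32,118.03). Open path.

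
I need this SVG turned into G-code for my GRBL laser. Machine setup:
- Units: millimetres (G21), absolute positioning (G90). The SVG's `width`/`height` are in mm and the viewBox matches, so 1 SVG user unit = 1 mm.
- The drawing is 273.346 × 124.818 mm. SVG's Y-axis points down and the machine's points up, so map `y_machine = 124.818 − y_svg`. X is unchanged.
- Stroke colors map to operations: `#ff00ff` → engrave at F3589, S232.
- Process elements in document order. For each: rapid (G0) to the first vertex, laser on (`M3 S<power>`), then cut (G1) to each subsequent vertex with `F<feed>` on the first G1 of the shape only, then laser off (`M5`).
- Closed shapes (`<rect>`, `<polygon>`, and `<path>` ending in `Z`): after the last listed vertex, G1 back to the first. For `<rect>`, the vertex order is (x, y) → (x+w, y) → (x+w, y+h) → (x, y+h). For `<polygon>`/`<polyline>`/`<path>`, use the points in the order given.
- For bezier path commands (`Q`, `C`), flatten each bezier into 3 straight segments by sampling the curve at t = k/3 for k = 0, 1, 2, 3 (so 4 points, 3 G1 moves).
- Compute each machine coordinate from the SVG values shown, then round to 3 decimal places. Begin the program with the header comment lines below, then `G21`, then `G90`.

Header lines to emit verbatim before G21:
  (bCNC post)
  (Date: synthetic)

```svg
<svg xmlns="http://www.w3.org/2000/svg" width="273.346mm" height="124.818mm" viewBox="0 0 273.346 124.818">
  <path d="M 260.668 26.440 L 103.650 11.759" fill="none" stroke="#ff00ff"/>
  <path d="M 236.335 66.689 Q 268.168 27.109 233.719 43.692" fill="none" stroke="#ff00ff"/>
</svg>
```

(bCNC post)
(Date: synthetic)
G21
G90
G0 X260.668 Y98.378
M3 S232
G1 X103.650 Y113.059 F3589
M5
G0 X236.335 Y58.129
M3 S232
G1 X250.192 Y78.275 F3589
G1 X249.320 Y85.941
G1 X233.719 Y81.126
M5

viewBox `0 0 273.346 124.818` with mm width/height → 1 unit = 1 mm. Flip: y_m = 124.818 − y_svg.

**Shape 1** — `<path>` line segment, stroke `#ff00ff` → engrave (S232, F3589). Machine vertices: (260.668,98.378) → (103.650,113.059). Open path.

**Shape 2** — `<path>` quadratic bezier, stroke `#ff00ff` → engrave (S232, F3589). Control points (SVG): P0=(236.335,66.689), P1=(268.168,27.109), P2=(233.719,43.692); sampled at t=k/3. Machine vertices: (236.335,58.129) → (250.192,78.275) → (249.320,85.941) → (233.719,81.126). Open path.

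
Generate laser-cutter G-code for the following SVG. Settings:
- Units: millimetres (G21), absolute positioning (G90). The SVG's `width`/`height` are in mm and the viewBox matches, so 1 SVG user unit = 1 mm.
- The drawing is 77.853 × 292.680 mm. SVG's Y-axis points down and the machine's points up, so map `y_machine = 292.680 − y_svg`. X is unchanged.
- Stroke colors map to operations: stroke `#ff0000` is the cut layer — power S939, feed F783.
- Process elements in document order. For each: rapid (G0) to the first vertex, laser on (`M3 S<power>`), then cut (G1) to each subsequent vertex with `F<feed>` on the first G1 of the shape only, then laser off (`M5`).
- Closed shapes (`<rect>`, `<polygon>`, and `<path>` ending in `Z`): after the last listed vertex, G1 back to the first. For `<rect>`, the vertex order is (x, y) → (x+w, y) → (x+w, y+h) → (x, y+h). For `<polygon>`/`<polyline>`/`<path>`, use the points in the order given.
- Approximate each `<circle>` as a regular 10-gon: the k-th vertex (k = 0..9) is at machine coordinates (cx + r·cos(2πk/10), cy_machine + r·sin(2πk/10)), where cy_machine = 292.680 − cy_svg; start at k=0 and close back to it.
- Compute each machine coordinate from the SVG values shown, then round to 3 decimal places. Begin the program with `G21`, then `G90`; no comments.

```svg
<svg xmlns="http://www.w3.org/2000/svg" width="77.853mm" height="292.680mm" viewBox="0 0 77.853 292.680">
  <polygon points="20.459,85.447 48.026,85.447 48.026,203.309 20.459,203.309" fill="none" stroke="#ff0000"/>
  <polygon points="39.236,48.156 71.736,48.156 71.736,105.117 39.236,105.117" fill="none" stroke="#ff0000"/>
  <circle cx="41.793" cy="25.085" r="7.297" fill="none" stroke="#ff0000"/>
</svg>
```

Since the viewBox matches the mm dimensions, user units are millimetres directly. The only transform is the Y-flip y_m = 292.680 − y_svg.

Shape 1 is a rectangle drawn with `<polygon>`. Its stroke #ff0000 means cut at S939, F783. After flipping Y the toolpath is (20.459,207.233) → (48.026,207.233) → (48.026,89.371) → (20.459,89.371) → (20.459,207.233), returning to the start.

Shape 2 is a rectangle drawn with `<polygon>`. Its stroke #ff0000 means cut at S939, F783. After flipping Y the toolpath is (39.236,244.524) → (71.736,244.524) → (71.736,187.563) → (39.236,187.563) → (39.236,244.524), returning to the start.

Shape 3 is a circle drawn with `<circle>`. Its stroke #ff0000 means cut at S939, F783. After flipping Y the toolpath is (49.090,267.595) → (47.696,271.884) → (44.048,274.535) → (39.538,274.535) → (35.890,271.884) → (34.496,267.595) → (35.890,263.306) → (39.538,260.655) → (44.048,260.655) → (47.696,263.306) → (49.090,267.595), returning to the start.

G21
G90
G0 X20.459 Y207.233
M3 S939
G1 X48.026 Y207.233 F783
G1 X48.026 Y89.371
G1 X20.459 Y89.371
G1 X20.459 Y207.233
M5
G0 X39.236 Y244.524
M3 S939
G1 X71.736 Y244.524 F783
G1 X71.736 Y187.563
G1 X39.236 Y187.563
G1 X39.236 Y244.524
M5
G0 X49.090 Y267.595
M3 S939
G1 X47.696 Y271.884 F783
G1 X44.048 Y274.535
G1 X39.538 Y274.535
G1 X35.890 Y271.884
G1 X34.496 Y267.595
G1 X35.890 Y263.306
G1 X39.538 Y260.655
G1 X44.048 Y260.655
G1 X47.696 Y263.306
G1 X49.090 Y267.595
M5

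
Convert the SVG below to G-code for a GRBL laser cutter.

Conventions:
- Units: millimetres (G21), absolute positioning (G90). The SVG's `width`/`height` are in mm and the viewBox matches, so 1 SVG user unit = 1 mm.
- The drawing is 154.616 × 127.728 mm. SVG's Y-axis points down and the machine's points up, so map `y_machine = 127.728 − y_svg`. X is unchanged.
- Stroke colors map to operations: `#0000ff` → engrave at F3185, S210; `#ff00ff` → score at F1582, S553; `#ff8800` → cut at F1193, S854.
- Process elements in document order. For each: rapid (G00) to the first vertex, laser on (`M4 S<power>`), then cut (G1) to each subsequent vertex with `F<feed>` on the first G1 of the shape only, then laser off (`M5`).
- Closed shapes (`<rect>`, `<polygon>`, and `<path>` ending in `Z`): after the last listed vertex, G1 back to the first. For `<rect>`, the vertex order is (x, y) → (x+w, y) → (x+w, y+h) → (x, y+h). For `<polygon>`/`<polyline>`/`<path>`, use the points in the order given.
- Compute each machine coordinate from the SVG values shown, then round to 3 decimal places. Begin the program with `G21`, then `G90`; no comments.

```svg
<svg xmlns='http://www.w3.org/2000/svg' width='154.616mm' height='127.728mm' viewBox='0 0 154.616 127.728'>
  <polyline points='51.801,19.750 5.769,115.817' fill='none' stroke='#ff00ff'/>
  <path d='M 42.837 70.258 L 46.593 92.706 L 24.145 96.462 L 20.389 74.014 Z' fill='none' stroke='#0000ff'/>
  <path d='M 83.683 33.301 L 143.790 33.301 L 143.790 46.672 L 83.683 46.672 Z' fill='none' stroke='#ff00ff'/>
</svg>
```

G21
G90
G00 X51.801 Y107.978
M4 S553
G1 X5.769 Y11.911 F1582
M5
G00 X42.837 Y57.470
M4 S210
G1 X46.593 Y35.022 F3185
G1 X24.145 Y31.266
G1 X20.389 Y53.714
G1 X42.837 Y57.470
M5
G00 X83.683 Y94.427
M4 S553
G1 X143.790 Y94.427 F1582
G1 X143.790 Y81.056
G1 X83.683 Y81.056
G1 X83.683 Y94.427
M5

1 u = 1 mm; y_m = 127.728 − y.

[1] `<polyline>` line segment, #ff00ff→score S553 F1582: (51.801,107.978) → (5.769,11.911)

[2] `<path>` regular polygon, #0000ff→engrave S210 F3185: (42.837,57.470) → (46.593,35.022) → (24.145,31.266) → (20.389,53.714) → (42.837,57.470) (closed)

[3] `<path>` rectangle, #ff00ff→score S553 F1582: (83.683,94.427) → (143.790,94.427) → (143.790,81.056) → (83.683,81.056) → (83.683,94.427) (closed)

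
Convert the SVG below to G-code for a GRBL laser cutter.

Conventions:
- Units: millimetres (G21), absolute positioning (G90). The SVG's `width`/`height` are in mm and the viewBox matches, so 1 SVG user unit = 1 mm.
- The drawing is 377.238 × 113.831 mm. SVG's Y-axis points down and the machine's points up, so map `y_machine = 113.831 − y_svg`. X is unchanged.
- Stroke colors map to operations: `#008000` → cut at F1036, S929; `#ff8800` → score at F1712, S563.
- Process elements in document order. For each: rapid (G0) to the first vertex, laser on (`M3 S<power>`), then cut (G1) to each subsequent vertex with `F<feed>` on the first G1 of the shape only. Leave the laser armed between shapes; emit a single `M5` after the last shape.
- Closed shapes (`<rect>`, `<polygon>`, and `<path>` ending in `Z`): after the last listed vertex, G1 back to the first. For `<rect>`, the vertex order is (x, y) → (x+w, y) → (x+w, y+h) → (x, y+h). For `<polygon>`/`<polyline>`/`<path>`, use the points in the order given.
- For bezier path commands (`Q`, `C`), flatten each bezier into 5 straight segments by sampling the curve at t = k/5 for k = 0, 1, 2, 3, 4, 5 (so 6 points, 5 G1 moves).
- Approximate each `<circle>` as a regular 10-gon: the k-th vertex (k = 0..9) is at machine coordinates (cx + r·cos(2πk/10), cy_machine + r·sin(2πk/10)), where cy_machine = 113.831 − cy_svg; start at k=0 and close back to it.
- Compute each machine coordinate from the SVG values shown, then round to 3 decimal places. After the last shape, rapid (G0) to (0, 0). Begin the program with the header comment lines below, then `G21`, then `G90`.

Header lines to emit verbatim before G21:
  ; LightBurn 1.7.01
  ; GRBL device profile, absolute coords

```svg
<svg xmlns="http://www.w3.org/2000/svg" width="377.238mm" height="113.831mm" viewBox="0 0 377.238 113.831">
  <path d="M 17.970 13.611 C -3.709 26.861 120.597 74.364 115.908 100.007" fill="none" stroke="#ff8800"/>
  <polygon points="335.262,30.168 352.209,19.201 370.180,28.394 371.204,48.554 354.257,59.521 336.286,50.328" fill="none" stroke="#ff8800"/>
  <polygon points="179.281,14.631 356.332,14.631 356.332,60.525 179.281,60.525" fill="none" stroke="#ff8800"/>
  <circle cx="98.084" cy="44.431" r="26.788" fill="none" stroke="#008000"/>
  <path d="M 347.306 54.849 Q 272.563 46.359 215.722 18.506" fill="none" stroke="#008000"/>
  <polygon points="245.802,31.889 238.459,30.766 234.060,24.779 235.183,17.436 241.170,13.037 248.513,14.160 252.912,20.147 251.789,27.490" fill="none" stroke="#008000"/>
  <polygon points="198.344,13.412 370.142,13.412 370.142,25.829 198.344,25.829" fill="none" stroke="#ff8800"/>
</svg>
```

Since the viewBox matches the mm dimensions, user units are millimetres directly. The only transform is the Y-flip y_m = 113.831 − y_svg.

Shape 1 is a cubic bezier drawn with `<path>`. Its stroke #ff8800 means score at S563, F1712. After flipping Y the toolpath is (17.970,100.220) → (20.281,88.609) → (44.429,71.470) → (77.216,51.497) → (105.442,31.384) → (115.908,13.824).

Shape 2 is a regular polygon drawn with `<polygon>`. Its stroke #ff8800 means score at S563, F1712. After flipping Y the toolpath is (335.262,83.663) → (352.209,94.630) → (370.180,85.437) → (371.204,65.277) → (354.257,54.310) → (336.286,63.503) → (335.262,83.663), returning to the start.

Shape 3 is a rectangle drawn with `<polygon>`. Its stroke #ff8800 means score at S563, F1712. After flipping Y the toolpath is (179.281,99.200) → (356.332,99.200) → (356.332,53.306) → (179.281,53.306) → (179.281,99.200), returning to the start.

Shape 4 is a circle drawn with `<circle>`. Its stroke #008000 means cut at S929, F1036. After flipping Y the toolpath is (124.872,69.400) → (119.756,85.146) → (106.362,94.877) → (89.806,94.877) → (76.412,85.146) → (71.296,69.400) → (76.412,53.654) → (89.806,43.923) → (106.362,43.923) → (119.756,53.654) → (124.872,69.400), returning to the start.

Shape 5 is a quadratic bezier drawn with `<path>`. Its stroke #008000 means cut at S929, F1036. After flipping Y the toolpath is (347.306,58.982) → (318.125,63.153) → (290.376,68.872) → (264.059,76.141) → (239.174,84.958) → (215.722,95.325).

Shape 6 is a regular polygon drawn with `<polygon>`. Its stroke #008000 means cut at S929, F1036. After flipping Y the toolpath is (245.802,81.942) → (238.459,83.065) → (234.060,89.052) → (235.183,96.395) → (241.170,100.794) → (248.513,99.671) → (252.912,93.684) → (251.789,86.341) → (245.802,81.942), returning to the start.

Shape 7 is a rectangle drawn with `<polygon>`. Its stroke #ff8800 means score at S563, F1712. After flipping Y the toolpath is (198.344,100.419) → (370.142,100.419) → (370.142,88.002) → (198.344,88.002) → (198.344,100.419), returning to the start.

; LightBurn 1.7.01
; GRBL device profile, absolute coords
G21
G90
G0 X17.970 Y100.220
M3 S563
G1 X20.281 Y88.609 F1712
G1 X44.429 Y71.470
G1 X77.216 Y51.497
G1 X105.442 Y31.384
G1 X115.908 Y13.824
G0 X335.262 Y83.663
M3 S563
G1 X352.209 Y94.630 F1712
G1 X370.180 Y85.437
G1 X371.204 Y65.277
G1 X354.257 Y54.310
G1 X336.286 Y63.503
G1 X335.262 Y83.663
G0 X179.281 Y99.200
M3 S563
G1 X356.332 Y99.200 F1712
G1 X356.332 Y53.306
G1 X179.281 Y53.306
G1 X179.281 Y99.200
G0 X124.872 Y69.400
M3 S929
G1 X119.756 Y85.146 F1036
G1 X106.362 Y94.877
G1 X89.806 Y94.877
G1 X76.412 Y85.146
G1 X71.296 Y69.400
G1 X76.412 Y53.654
G1 X89.806 Y43.923
G1 X106.362 Y43.923
G1 X119.756 Y53.654
G1 X124.872 Y69.400
G0 X347.306 Y58.982
M3 S929
G1 X318.125 Y63.153 F1036
G1 X290.376 Y68.872
G1 X264.059 Y76.141
G1 X239.174 Y84.958
G1 X215.722 Y95.325
G0 X245.802 Y81.942
M3 S929
G1 X238.459 Y83.065 F1036
G1 X234.060 Y89.052
G1 X235.183 Y96.395
G1 X241.170 Y100.794
G1 X248.513 Y99.671
G1 X252.912 Y93.684
G1 X251.789 Y86.341
G1 X245.802 Y81.942
G0 X198.344 Y100.419
M3 S563
G1 X370.142 Y100.419 F1712
G1 X370.142 Y88.002
G1 X198.344 Y88.002
G1 X198.344 Y100.419
M5
G0 X0.000 Y0.000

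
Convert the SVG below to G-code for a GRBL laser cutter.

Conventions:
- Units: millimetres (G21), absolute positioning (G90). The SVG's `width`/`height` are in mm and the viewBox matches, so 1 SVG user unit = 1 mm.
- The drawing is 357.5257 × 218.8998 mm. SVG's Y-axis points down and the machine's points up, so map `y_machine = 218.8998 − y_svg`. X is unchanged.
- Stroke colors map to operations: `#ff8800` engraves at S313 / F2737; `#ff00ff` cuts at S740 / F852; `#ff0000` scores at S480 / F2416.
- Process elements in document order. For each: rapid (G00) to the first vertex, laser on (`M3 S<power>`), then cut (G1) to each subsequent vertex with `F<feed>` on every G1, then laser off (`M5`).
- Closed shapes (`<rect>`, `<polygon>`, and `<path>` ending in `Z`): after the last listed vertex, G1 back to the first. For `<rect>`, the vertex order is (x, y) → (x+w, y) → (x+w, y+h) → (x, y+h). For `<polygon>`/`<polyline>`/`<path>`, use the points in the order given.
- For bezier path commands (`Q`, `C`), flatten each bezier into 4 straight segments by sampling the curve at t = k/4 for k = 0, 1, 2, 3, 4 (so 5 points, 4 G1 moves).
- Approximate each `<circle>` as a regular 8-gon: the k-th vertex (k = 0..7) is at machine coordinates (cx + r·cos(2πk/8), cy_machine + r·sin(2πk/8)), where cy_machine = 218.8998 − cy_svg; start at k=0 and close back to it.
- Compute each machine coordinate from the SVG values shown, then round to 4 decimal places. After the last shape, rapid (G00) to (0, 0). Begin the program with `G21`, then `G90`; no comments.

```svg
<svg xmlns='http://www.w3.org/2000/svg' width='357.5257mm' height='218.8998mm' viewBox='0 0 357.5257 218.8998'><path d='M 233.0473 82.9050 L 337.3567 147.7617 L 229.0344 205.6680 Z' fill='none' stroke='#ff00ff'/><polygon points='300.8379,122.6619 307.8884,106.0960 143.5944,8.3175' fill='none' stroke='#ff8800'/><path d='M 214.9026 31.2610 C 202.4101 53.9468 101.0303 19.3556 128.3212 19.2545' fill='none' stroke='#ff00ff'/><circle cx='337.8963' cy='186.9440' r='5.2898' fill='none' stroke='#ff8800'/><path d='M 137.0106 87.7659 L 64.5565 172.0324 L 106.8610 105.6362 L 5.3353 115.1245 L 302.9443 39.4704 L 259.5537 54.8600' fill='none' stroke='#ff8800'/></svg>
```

G21
G90
G00 X233.0473 Y135.9948
M3 S740
G1 X337.3567 Y71.1381 F852
G1 X229.0344 Y13.2318 F852
G1 X233.0473 Y135.9948 F852
M5
G00 X300.8379 Y96.2379
M3 S313
G1 X307.8884 Y112.8038 F2737
G1 X143.5944 Y210.5823 F2737
G1 X300.8379 Y96.2379 F2737
M5
G00 X214.9026 Y187.6388
M3 S740
G1 X192.2662 Y179.9300 F852
G1 X156.6931 Y185.0970 F852
G1 X128.5794 Y194.5364 F852
G1 X128.3212 Y199.6453 F852
M5
G00 X343.1861 Y31.9558
M3 S313
G1 X341.6368 Y35.6963 F2737
G1 X337.8963 Y37.2456 F2737
G1 X334.1558 Y35.6963 F2737
G1 X332.6065 Y31.9558 F2737
G1 X334.1558 Y28.2153 F2737
G1 X337.8963 Y26.6660 F2737
G1 X341.6368 Y28.2153 F2737
G1 X343.1861 Y31.9558 F2737
M5
G00 X137.0106 Y131.1339
M3 S313
G1 X64.5565 Y46.8674 F2737
G1 X106.8610 Y113.2636 F2737
G1 X5.3353 Y103.7753 F2737
G1 X302.9443 Y179.4294 F2737
G1 X259.5537 Y164.0398 F2737
M5
G00 X0.0000 Y0.0000

1 u = 1 mm; y_m = 218.8998 − y.

[1] `<path>` regular polygon, #ff00ff→cut S740 F852: (233.0473,135.9948) → (337.3567,71.1381) → (229.0344,13.2318) → (233.0473,135.9948) (closed)

[2] `<polygon>` closed polygon, #ff8800→engrave S313 F2737: (300.8379,96.2379) → (307.8884,112.8038) → (143.5944,210.5823) → (300.8379,96.2379) (closed)

[3] `<path>` cubic bezier, #ff00ff→cut S740 F852: (214.9026,187.6388) → (192.2662,179.9300) → (156.6931,185.0970) → (128.5794,194.5364) → (128.3212,199.6453)

[4] `<circle>` circle, #ff8800→engrave S313 F2737: (343.1861,31.9558) → (341.6368,35.6963) → (337.8963,37.2456) → (334.1558,35.6963) → (332.6065,31.9558) → (334.1558,28.2153) → (337.8963,26.6660) → (341.6368,28.2153) → (343.1861,31.9558) (closed)

[5] `<path>` open polyline, #ff8800→engrave S313 F2737: (137.0106,131.1339) → (64.5565,46.8674) → (106.8610,113.2636) → (5.3353,103.7753) → (302.9443,179.4294) → (259.5537,164.0398)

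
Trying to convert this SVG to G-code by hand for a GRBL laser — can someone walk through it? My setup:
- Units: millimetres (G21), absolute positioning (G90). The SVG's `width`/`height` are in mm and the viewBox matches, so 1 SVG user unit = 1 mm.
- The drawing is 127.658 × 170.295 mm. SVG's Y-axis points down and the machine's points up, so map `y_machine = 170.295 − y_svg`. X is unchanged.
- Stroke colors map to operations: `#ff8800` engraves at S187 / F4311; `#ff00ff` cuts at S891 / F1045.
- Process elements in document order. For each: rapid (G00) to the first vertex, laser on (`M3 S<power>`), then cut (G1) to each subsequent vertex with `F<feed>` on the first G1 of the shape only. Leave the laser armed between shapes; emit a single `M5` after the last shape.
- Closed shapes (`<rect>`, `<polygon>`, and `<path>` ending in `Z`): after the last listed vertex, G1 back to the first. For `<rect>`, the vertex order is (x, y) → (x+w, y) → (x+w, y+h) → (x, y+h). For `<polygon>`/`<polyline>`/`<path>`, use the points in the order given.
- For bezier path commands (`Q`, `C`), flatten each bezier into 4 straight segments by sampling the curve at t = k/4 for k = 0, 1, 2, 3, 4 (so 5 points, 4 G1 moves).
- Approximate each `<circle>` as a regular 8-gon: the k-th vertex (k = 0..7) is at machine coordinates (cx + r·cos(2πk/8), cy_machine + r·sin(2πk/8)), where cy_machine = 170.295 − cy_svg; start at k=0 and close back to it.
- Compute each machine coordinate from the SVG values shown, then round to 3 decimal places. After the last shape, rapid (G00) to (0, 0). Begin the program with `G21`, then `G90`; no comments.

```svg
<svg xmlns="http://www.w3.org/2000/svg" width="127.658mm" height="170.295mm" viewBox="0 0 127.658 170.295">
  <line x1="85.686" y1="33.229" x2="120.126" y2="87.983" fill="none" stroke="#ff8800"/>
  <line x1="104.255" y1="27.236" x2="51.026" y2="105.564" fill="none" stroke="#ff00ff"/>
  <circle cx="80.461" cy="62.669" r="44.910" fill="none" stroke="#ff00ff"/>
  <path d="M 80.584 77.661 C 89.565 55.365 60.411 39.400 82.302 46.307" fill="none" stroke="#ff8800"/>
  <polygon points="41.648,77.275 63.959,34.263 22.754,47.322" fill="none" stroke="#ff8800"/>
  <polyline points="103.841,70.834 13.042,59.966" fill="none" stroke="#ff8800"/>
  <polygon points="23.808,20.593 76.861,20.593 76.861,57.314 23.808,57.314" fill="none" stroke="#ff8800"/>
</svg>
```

G21
G90
G00 X85.686 Y137.066
M3 S187
G1 X120.126 Y82.312 F4311
G00 X104.255 Y143.059
M3 S891
G1 X51.026 Y64.731 F1045
G00 X125.371 Y107.626
M3 S891
G1 X112.217 Y139.382 F1045
G1 X80.461 Y152.536
G1 X48.705 Y139.382
G1 X35.551 Y107.626
G1 X48.705 Y75.870
G1 X80.461 Y62.716
G1 X112.217 Y75.870
G1 X125.371 Y107.626
G00 X80.584 Y92.634
M3 S187
G1 X81.563 Y107.910 F4311
G1 X76.602 Y119.262
G1 X74.061 Y125.138
G1 X82.302 Y123.988
G00 X41.648 Y93.020
M3 S187
G1 X63.959 Y136.032 F4311
G1 X22.754 Y122.973
G1 X41.648 Y93.020
G00 X103.841 Y99.461
M3 S187
G1 X13.042 Y110.329 F4311
G00 X23.808 Y149.702
M3 S187
G1 X76.861 Y149.702 F4311
G1 X76.861 Y112.981
G1 X23.808 Y112.981
G1 X23.808 Y149.702
M5
G00 X0.000 Y0.000

1 u = 1 mm; y_m = 170.295 − y.

[1] `<line>` line segment, #ff8800→engrave S187 F4311: (85.686,137.066) → (120.126,82.312)

[2] `<line>` line segment, #ff00ff→cut S891 F1045: (104.255,143.059) → (51.026,64.731)

[3] `<circle>` circle, #ff00ff→cut S891 F1045: (125.371,107.626) → (112.217,139.382) → (80.461,152.536) → (48.705,139.382) → (35.551,107.626) → (48.705,75.870) → (80.461,62.716) → (112.217,75.870) → (125.371,107.626) (closed)

[4] `<path>` cubic bezier, #ff8800→engrave S187 F4311: (80.584,92.634) → (81.563,107.910) → (76.602,119.262) → (74.061,125.138) → (82.302,123.988)

[5] `<polygon>` closed polygon, #ff8800→engrave S187 F4311: (41.648,93.020) → (63.959,136.032) → (22.754,122.973) → (41.648,93.020) (closed)

[6] `<polyline>` line segment, #ff8800→engrave S187 F4311: (103.841,99.461) → (13.042,110.329)

[7] `<polygon>` rectangle, #ff8800→engrave S187 F4311: (23.808,149.702) → (76.861,149.702) → (76.861,112.981) → (23.808,112.981) → (23.808,149.702) (closed)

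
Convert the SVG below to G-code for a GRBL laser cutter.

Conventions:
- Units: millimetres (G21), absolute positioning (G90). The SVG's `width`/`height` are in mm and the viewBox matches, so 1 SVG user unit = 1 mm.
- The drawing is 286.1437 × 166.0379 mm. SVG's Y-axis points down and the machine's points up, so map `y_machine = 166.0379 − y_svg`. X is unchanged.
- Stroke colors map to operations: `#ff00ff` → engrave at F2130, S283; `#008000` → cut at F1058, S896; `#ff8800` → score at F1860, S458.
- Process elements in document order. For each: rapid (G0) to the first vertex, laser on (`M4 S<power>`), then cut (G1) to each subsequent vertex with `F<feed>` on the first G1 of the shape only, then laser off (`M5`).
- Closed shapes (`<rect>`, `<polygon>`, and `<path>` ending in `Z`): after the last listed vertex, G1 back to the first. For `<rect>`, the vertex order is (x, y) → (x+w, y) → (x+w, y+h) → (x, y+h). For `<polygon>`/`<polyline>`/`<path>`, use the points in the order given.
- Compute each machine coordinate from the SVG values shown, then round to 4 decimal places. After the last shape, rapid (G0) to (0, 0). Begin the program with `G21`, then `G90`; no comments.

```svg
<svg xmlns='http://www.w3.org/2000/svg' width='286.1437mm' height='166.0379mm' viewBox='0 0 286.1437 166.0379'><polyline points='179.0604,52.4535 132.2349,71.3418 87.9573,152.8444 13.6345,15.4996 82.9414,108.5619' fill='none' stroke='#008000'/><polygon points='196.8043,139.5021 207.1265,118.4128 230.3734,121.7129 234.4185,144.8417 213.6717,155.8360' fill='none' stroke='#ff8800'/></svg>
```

G21
G90
G0 X179.0604 Y113.5844
M4 S896
G1 X132.2349 Y94.6961 F1058
G1 X87.9573 Y13.1935
G1 X13.6345 Y150.5383
G1 X82.9414 Y57.4760
M5
G0 X196.8043 Y26.5358
M4 S458
G1 X207.1265 Y47.6251 F1860
G1 X230.3734 Y44.3250
G1 X234.4185 Y21.1962
G1 X213.6717 Y10.2019
G1 X196.8043 Y26.5358
M5
G0 X0.0000 Y0.0000

1 u = 1 mm; y_m = 166.0379 − y.

[1] `<polyline>` open polyline, #008000→cut S896 F1058: (179.0604,113.5844) → (132.2349,94.6961) → (87.9573,13.1935) → (13.6345,150.5383) → (82.9414,57.4760)

[2] `<polygon>` regular polygon, #ff8800→score S458 F1860: (196.8043,26.5358) → (207.1265,47.6251) → (230.3734,44.3250) → (234.4185,21.1962) → (213.6717,10.2019) → (196.8043,26.5358) (closed)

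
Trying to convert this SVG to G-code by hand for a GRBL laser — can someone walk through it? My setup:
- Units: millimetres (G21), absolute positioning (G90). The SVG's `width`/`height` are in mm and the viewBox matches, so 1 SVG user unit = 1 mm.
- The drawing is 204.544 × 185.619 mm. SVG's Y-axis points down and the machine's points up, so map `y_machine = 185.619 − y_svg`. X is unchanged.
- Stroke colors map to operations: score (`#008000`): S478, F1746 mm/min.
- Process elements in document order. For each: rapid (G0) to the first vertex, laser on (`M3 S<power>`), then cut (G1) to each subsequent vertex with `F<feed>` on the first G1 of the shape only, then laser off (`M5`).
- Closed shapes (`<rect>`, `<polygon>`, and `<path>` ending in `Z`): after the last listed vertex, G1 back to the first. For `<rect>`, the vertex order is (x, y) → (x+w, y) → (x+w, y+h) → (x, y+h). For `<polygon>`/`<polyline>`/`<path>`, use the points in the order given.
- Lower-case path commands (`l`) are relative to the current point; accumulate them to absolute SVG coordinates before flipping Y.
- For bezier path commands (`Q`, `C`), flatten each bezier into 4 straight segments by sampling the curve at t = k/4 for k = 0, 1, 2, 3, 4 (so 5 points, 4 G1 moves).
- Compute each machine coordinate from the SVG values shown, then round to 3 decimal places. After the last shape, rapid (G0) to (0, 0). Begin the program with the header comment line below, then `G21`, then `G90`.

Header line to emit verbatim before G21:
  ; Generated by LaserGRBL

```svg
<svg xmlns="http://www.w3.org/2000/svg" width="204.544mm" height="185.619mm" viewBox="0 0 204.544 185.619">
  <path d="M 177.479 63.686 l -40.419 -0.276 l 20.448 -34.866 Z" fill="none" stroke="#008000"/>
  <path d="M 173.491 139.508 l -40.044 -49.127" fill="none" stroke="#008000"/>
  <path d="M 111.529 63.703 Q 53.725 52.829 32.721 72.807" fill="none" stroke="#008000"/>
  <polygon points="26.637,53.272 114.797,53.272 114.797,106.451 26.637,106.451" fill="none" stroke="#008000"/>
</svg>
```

; Generated by LaserGRBL
G21
G90
G0 X177.479 Y121.933
M3 S478
G1 X137.060 Y122.209 F1746
G1 X157.508 Y157.075
G1 X177.479 Y121.933
M5
G0 X173.491 Y46.111
M3 S478
G1 X133.447 Y95.238 F1746
M5
G0 X111.529 Y121.916
M3 S478
G1 X84.927 Y125.425 F1746
G1 X62.925 Y125.077
G1 X45.523 Y120.873
G1 X32.721 Y112.812
M5
G0 X26.637 Y132.347
M3 S478
G1 X114.797 Y132.347 F1746
G1 X114.797 Y79.168
G1 X26.637 Y79.168
G1 X26.637 Y132.347
M5
G0 X0.000 Y0.000

viewBox `0 0 204.544 185.619` with mm width/height → 1 unit = 1 mm. Flip: y_m = 185.619 − y_svg.

**Shape 1** — `<path>` regular polygon, stroke `#008000` → score (S478, F1746). Machine vertices: (177.479,121.933) → (137.060,122.209) → (157.508,157.075) → (177.479,121.933). Closed: final G1 returns to the first vertex.

**Shape 2** — `<path>` line segment, stroke `#008000` → score (S478, F1746). Machine vertices: (173.491,46.111) → (133.447,95.238). Open path.

**Shape 3** — `<path>` quadratic bezier, stroke `#008000` → score (S478, F1746). Control points (SVG): P0=(111.529,63.703), P1=(53.725,52.829), P2=(32.721,72.807); sampled at t=k/4. Machine vertices: (111.529,121.916) → (84.927,125.425) → (62.925,125.077) → (45.523,120.873) → (32.721,112.812). Open path.

**Shape 4** — `<polygon>` rectangle, stroke `#008000` → score (S478, F1746). Machine vertices: (26.637,132.347) → (114.797,132.347) → (114.797,79.168) → (26.637,79.168) → (26.637,132.347). Closed: final G1 returns to the first vertex.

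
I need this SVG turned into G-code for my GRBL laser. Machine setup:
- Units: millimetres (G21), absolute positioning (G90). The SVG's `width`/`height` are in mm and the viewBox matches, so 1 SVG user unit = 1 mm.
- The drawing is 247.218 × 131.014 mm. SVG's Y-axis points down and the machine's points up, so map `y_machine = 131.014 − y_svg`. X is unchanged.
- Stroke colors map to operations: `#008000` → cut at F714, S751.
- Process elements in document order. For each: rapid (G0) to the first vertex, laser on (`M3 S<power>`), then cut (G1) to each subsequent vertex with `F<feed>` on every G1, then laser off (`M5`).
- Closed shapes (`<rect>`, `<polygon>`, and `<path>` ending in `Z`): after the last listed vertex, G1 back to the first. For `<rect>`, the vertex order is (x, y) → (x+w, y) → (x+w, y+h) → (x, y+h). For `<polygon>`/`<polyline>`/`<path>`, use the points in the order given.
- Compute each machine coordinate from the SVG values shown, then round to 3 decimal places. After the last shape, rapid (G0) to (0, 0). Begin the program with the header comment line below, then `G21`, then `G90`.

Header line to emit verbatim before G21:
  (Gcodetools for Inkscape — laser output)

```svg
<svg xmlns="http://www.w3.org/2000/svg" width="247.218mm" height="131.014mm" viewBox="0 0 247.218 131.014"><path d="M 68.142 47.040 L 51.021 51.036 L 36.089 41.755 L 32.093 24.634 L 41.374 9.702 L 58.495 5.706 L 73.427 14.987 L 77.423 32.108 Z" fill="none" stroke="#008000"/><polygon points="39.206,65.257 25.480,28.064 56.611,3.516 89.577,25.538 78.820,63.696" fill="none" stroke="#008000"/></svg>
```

Since the viewBox matches the mm dimensions, user units are millimetres directly. The only transform is the Y-flip y_m = 131.014 − y_svg.

Shape 1 is a regular polygon drawn with `<path>`. Its stroke #008000 means cut at S751, F714. After flipping Y the toolpath is (68.142,83.974) → (51.021,79.978) → (36.089,89.259) → (32.093,106.380) → (41.374,121.312) → (58.495,125.308) → (73.427,116.027) → (77.423,98.906) → (68.142,83.974), returning to the start.

Shape 2 is a regular polygon drawn with `<polygon>`. Its stroke #008000 means cut at S751, F714. After flipping Y the toolpath is (39.206,65.757) → (25.480,102.950) → (56.611,127.498) → (89.577,105.476) → (78.820,67.318) → (39.206,65.757), returning to the start.

(Gcodetools for Inkscape — laser output)
G21
G90
G0 X68.142 Y83.974
M3 S751
G1 X51.021 Y79.978 F714
G1 X36.089 Y89.259 F714
G1 X32.093 Y106.380 F714
G1 X41.374 Y121.312 F714
G1 X58.495 Y125.308 F714
G1 X73.427 Y116.027 F714
G1 X77.423 Y98.906 F714
G1 X68.142 Y83.974 F714
M5
G0 X39.206 Y65.757
M3 S751
G1 X25.480 Y102.950 F714
G1 X56.611 Y127.498 F714
G1 X89.577 Y105.476 F714
G1 X78.820 Y67.318 F714
G1 X39.206 Y65.757 F714
M5
G0 X0.000 Y0.000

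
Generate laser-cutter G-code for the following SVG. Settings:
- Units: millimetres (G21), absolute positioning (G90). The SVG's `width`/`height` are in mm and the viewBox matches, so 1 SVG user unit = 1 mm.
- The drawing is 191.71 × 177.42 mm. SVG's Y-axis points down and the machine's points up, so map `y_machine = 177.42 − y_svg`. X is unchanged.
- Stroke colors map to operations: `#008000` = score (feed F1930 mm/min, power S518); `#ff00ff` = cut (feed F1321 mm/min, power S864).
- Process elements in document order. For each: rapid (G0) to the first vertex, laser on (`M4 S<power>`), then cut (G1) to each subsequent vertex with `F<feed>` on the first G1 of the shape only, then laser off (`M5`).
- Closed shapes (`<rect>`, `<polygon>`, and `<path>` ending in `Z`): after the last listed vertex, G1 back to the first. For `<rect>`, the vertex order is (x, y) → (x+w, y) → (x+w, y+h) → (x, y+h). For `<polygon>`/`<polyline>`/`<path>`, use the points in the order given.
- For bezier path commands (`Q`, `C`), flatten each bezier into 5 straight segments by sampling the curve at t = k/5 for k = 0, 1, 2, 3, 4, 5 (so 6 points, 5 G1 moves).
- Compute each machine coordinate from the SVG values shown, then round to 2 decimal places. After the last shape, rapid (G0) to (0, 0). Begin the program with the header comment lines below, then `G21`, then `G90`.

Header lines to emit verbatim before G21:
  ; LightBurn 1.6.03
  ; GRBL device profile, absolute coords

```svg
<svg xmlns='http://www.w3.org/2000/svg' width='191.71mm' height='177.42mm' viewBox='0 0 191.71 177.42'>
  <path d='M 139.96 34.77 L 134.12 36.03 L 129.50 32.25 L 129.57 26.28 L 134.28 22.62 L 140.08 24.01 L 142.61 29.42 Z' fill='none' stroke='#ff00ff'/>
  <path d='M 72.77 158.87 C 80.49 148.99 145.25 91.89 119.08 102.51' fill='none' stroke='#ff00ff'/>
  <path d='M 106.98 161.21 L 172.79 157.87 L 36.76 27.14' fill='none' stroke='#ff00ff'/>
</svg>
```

; LightBurn 1.6.03
; GRBL device profile, absolute coords
G21
G90
G0 X139.96 Y142.65
M4 S864
G1 X134.12 Y141.39 F1321
G1 X129.50 Y145.17
G1 X129.57 Y151.14
G1 X134.28 Y154.80
G1 X140.08 Y153.41
G1 X142.61 Y148.00
G1 X139.96 Y142.65
M5
G0 X72.77 Y18.55
M4 S864
G1 X83.06 Y29.22 F1321
G1 X99.94 Y45.72
G1 X116.31 Y62.50
G1 X125.05 Y74.08
G1 X119.08 Y74.91
M5
G0 X106.98 Y16.21
M4 S864
G1 X172.79 Y19.55 F1321
G1 X36.76 Y150.28
M5
G0 X0.00 Y0.00

1 u = 1 mm; y_m = 177.42 − y.

[1] `<path>` regular polygon, #ff00ff→cut S864 F1321: (139.96,142.65) → (134.12,141.39) → (129.50,145.17) → (129.57,151.14) → (134.28,154.80) → (140.08,153.41) → (142.61,148.00) → (139.96,142.65) (closed)

[2] `<path>` cubic bezier, #ff00ff→cut S864 F1321: (72.77,18.55) → (83.06,29.22) → (99.94,45.72) → (116.31,62.50) → (125.05,74.08) → (119.08,74.91)

[3] `<path>` open polyline, #ff00ff→cut S864 F1321: (106.98,16.21) → (172.79,19.55) → (36.76,150.28)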